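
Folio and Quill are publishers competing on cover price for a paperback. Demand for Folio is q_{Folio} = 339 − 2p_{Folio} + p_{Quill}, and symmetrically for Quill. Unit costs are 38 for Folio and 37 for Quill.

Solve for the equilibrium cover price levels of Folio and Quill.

Folio's profit: π = (p_{Folio} − 38)(339 − 2p_{Folio} + p_{Quill}).
∂π/∂p_{Folio} = 415 − 4p_{Folio} + p_{Quill} = 0 ⇒ p_{Folio} = 103.75 + 0.25p_{Quill}.
Similarly p_{Quill} = 103.25 + 0.25p_{Folio}.
Substituting the second reaction function into the first: p_{Folio} = 103.75 + 0.25(103.25 + 0.25p_{Folio}), which gives 0.9375p_{Folio} = 129.5625 ⇒ p_{Folio} = 138.2.
Then p_{Quill} = 103.25 + 0.25·138.2 = 137.8.

138.2, 137.8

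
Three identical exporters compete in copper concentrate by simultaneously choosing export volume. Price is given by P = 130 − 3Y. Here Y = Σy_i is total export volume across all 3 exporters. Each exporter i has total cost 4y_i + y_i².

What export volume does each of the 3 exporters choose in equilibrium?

A representative exporter's profit is π_i = y_i(130 − 3Y) − 4y_i − y_i², with Y = y_i + Σ_{j≠i} y_j.
First-order condition: 126 − 8y_i − 3Σ_{j≠i} y_j = 0.
In a symmetric equilibrium every exporter chooses the same y, so Σ_{j≠i} y_j = 2y. The condition becomes 126 − 14y = 0, giving y = 126/14 = 9.

9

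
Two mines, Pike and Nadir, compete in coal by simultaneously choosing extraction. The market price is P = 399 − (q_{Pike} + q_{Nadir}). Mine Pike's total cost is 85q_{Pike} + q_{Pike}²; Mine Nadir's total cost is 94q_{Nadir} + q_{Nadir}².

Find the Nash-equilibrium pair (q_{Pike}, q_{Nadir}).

63.4, 60.4

Mine Pike's profit: π = q_{Pike}(399 − (q_{Pike} + q_{Nadir})) − 85q_{Pike} − q_{Pike}².
∂π/∂q_{Pike} = 314 − 4q_{Pike} − q_{Nadir} = 0, so q_{Pike} = 78.5 − 0.25q_{Nadir}.
By the same steps for Nadir: q_{Nadir} = 76.25 − 0.25q_{Pike}.
Plugging q_{Nadir} into Pike's best response: q_{Pike} = 78.5 − 0.25(76.25 − 0.25q_{Pike}) ⇒ 0.9375q_{Pike} = 59.4375, so q_{Pike} = 63.4.
Then q_{Nadir} = 76.25 − 0.25·63.4 = 60.4.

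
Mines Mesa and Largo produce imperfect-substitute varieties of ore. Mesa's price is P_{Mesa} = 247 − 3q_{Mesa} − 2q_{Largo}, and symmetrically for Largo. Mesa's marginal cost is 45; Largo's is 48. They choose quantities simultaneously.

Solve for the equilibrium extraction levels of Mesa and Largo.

25.4375, 24.6875

Mine Mesa's profit: π = q_{Mesa}(247 − 3q_{Mesa} − 2q_{Largo}) − 45q_{Mesa}.
∂π/∂q_{Mesa} = 202 − 6q_{Mesa} − 2q_{Largo} = 0 ⇒ q_{Mesa} = 101/3 − (1/3)q_{Largo}.
Similarly q_{Largo} = 199/6 − (1/3)q_{Mesa}.
Plugging q_{Largo} into Mesa's best response: q_{Mesa} = 101/3 − (1/3)(199/6 − (1/3)q_{Mesa}) ⇒ (8/9)q_{Mesa} = 407/18, so q_{Mesa} = 25.4375.
Then q_{Largo} = 199/6 − (1/3)·25.4375 = 24.6875.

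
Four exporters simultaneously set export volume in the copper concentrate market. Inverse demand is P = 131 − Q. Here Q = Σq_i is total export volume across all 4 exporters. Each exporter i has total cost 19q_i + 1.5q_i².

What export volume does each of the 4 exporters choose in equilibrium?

A representative exporter's profit is π_i = q_i(131 − Q) − 19q_i − 1.5q_i², with Q = q_i + Σ_{j≠i} q_j.
First-order condition: 112 − 5q_i − Σ_{j≠i} q_j = 0.
Imposing symmetry (q_j = q for all j) turns Σ_{j≠i} q_j into 3q, so 112 = 8q and q = 14.

14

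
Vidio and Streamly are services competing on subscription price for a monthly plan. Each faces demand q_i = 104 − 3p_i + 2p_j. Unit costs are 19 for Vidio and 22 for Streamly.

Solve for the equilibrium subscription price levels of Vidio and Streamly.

40.8125, 41.9375

Vidio's profit: π = (p_{Vidio} − 19)(104 − 3p_{Vidio} + 2p_{Streamly}).
∂π/∂p_{Vidio} = 161 − 6p_{Vidio} + 2p_{Streamly} = 0 ⇒ p_{Vidio} = 161/6 + (1/3)p_{Streamly}.
Similarly p_{Streamly} = 85/3 + (1/3)p_{Vidio}.
Substituting the second reaction function into the first: p_{Vidio} = 161/6 + (1/3)(85/3 + (1/3)p_{Vidio}), which gives (8/9)p_{Vidio} = 653/18 ⇒ p_{Vidio} = 40.8125.
Then p_{Streamly} = 85/3 + (1/3)·40.8125 = 41.9375.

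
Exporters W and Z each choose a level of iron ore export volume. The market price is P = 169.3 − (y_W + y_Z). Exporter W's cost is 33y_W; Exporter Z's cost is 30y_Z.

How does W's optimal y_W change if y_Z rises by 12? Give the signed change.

Exporter W's profit: π = y_W(169.3 − (y_W + y_Z)) − 33y_W.
∂π/∂y_W = 136.3 − 2y_W − y_Z = 0, so y_W = 68.15 − 0.5y_Z.
The reaction-function slope is −0.5, so a 12-unit rise in y_Z moves y_W by −0.5 × 12 = −6. W's best response falls — the actions are strategic substitutes.

-6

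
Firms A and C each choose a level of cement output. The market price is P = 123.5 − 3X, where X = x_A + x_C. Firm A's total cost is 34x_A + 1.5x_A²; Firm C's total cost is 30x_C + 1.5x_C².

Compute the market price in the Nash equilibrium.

Firm A's profit: π = x_A(123.5 − 3(x_A + x_C)) − 34x_A − 1.5x_A².
∂π/∂x_A = 89.5 − 9x_A − 3x_C = 0, so x_A = 179/18 − (1/3)x_C.
By the same steps for C: x_C = 187/18 − (1/3)x_A.
Substituting the second reaction function into the first: x_A = 179/18 − (1/3)(187/18 − (1/3)x_A), which gives (8/9)x_A = 175/27 ⇒ x_A = 175/24.
Then x_C = 187/18 − (1/3)·(175/24) = 191/24.
Equilibrium price: P = 123.5 − 3·15.25 = 77.75.

77.75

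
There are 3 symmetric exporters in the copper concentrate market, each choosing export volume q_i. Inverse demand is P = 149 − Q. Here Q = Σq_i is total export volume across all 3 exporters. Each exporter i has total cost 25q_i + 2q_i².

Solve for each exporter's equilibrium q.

15.5

A representative exporter's profit is π_i = q_i(149 − Q) − 25q_i − 2q_i², with Q = q_i + Σ_{j≠i} q_j.
First-order condition: 124 − 6q_i − Σ_{j≠i} q_j = 0.
In a symmetric equilibrium every exporter chooses the same q, so Σ_{j≠i} q_j = 2q. The condition becomes 124 − 8q = 0, giving q = 124/8 = 15.5.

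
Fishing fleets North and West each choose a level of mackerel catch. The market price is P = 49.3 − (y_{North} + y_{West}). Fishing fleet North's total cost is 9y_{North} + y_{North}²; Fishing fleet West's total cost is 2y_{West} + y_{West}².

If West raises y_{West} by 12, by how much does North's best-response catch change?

Fishing fleet North's profit: π = y_{North}(49.3 − (y_{North} + y_{West})) − 9y_{North} − y_{North}².
∂π/∂y_{North} = 40.3 − 4y_{North} − y_{West} = 0, so y_{North} = 10.075 − 0.25y_{West}.
The reaction-function slope is −0.25, so a 12-unit rise in y_{West} moves y_{North} by −0.25 × 12 = −3. North's best response falls — the actions are strategic substitutes.

-3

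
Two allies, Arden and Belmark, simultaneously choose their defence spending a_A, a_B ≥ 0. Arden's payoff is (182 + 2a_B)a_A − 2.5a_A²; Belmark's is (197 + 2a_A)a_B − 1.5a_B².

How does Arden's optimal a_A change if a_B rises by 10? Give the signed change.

4

Expanding Arden's payoff: 182a_A + 2a_Ba_A − 2.5a_A².
∂π/∂a_A = 182 + 2a_B − 5a_A = 0, so a_A = 36.4 + 0.4a_B.
The reaction-function slope is 0.4, so a 10-unit rise in a_B moves a_A by 0.4 × 10 = 4. Arden's best response rises — the actions are strategic complements.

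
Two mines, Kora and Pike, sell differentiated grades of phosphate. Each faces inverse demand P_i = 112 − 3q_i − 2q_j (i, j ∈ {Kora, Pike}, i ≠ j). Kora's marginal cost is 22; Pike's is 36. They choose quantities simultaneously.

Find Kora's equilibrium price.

58.375

Mine Kora's profit: π = q_{Kora}(112 − 3q_{Kora} − 2q_{Pike}) − 22q_{Kora}.
∂π/∂q_{Kora} = 90 − 6q_{Kora} − 2q_{Pike} = 0 ⇒ q_{Kora} = 15 − (1/3)q_{Pike}.
Similarly q_{Pike} = 38/3 − (1/3)q_{Kora}.
Plugging q_{Pike} into Kora's best response: q_{Kora} = 15 − (1/3)(38/3 − (1/3)q_{Kora}) ⇒ (8/9)q_{Kora} = 97/9, so q_{Kora} = 12.125.
Then q_{Pike} = 38/3 − (1/3)·12.125 = 8.625.
P_{Kora} = 112 − 3·12.125 − 2·8.625 = 58.375.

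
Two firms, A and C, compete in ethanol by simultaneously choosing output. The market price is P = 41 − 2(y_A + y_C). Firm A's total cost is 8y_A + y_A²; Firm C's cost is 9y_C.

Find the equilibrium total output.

9.7

Firm A's profit: π = y_A(41 − 2(y_A + y_C)) − 8y_A − y_A².
∂π/∂y_A = 33 − 6y_A − 2y_C = 0, so y_A = 5.5 − (1/3)y_C.
For C: ∂π/∂y_C = 32 − 4y_C − 2y_A = 0 ⇒ y_C = 8 − 0.5y_A.
Plugging y_C into A's best response: y_A = 5.5 − (1/3)(8 − 0.5y_A) ⇒ (5/6)y_A = 17/6, so y_A = 3.4.
Then y_C = 8 − 0.5·3.4 = 6.3.
Total output: 3.4 + 6.3 = 9.7.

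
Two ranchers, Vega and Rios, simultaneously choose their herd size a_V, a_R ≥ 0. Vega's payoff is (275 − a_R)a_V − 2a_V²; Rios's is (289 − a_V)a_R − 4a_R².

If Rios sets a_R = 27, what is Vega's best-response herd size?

Expanding Vega's payoff: 275a_V − a_Ra_V − 2a_V².
∂π/∂a_V = 275 − a_R − 4a_V = 0, so a_V = 68.75 − 0.25a_R.
At a_R = 27: a_V = 68.75 − 0.25·27 = 62.

62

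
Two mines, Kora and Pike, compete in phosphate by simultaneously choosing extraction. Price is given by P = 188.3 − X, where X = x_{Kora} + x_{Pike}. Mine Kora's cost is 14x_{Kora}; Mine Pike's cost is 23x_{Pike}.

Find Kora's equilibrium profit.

3733.21

Mine Kora's profit: π = x_{Kora}(188.3 − (x_{Kora} + x_{Pike})) − 14x_{Kora}.
∂π/∂x_{Kora} = 174.3 − 2x_{Kora} − x_{Pike} = 0, so x_{Kora} = 87.15 − 0.5x_{Pike}.
By the same steps for Pike: x_{Pike} = 82.65 − 0.5x_{Kora}.
Solving the two reaction functions simultaneously: (1 − (−0.5)(−0.5))x_{Kora} = 87.15 − 0.5·82.65, so 0.75x_{Kora} = 45.825 and x_{Kora} = 61.1.
Then x_{Pike} = 82.65 − 0.5·61.1 = 52.1.
Price P = 188.3 − 113.2 = 75.1.
Kora's profit: (75.1 − 14)·61.1 = 3733.21.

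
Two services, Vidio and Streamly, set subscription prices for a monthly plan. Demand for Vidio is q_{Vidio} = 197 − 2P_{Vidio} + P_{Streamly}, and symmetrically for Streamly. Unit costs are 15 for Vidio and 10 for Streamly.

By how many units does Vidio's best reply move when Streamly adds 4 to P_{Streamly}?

1

Vidio's profit: π = (P_{Vidio} − 15)(197 − 2P_{Vidio} + P_{Streamly}).
∂π/∂P_{Vidio} = 227 − 4P_{Vidio} + P_{Streamly} = 0 ⇒ P_{Vidio} = 56.75 + 0.25P_{Streamly}.
The reaction-function slope is 0.25, so a 4-unit rise in P_{Streamly} moves P_{Vidio} by 0.25 × 4 = 1. Vidio's best response rises — the actions are strategic complements.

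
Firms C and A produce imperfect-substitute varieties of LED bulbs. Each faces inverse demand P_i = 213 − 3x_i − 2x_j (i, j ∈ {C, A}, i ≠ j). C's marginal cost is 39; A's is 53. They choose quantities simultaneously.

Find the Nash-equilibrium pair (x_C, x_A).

Firm C's profit: π = x_C(213 − 3x_C − 2x_A) − 39x_C.
∂π/∂x_C = 174 − 6x_C − 2x_A = 0 ⇒ x_C = 29 − (1/3)x_A.
Similarly x_A = 80/3 − (1/3)x_C.
Substituting the second reaction function into the first: x_C = 29 − (1/3)(80/3 − (1/3)x_C), which gives (8/9)x_C = 181/9 ⇒ x_C = 22.625.
Then x_A = 80/3 − (1/3)·22.625 = 19.125.

22.625, 19.125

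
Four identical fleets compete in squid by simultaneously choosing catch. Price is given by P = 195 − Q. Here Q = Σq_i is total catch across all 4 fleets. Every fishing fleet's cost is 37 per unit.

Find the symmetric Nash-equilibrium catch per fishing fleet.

31.6

A representative fishing fleet's profit is π_i = q_i(195 − Q) − 37q_i, with Q = q_i + Σ_{j≠i} q_j.
First-order condition: 158 − 2q_i − Σ_{j≠i} q_j = 0.
With identical fishing fleets, set every q_j = q: then 158 − 2q − 3q = 0, i.e. q = 158/5 = 31.6.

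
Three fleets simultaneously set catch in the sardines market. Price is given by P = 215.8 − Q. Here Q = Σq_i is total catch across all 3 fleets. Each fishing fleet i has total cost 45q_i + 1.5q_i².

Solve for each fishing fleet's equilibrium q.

A representative fishing fleet's profit is π_i = q_i(215.8 − Q) − 45q_i − 1.5q_i², with Q = q_i + Σ_{j≠i} q_j.
First-order condition: 170.8 − 5q_i − Σ_{j≠i} q_j = 0.
Imposing symmetry (q_j = q for all j) turns Σ_{j≠i} q_j into 2q, so 170.8 = 7q and q = 24.4.

24.4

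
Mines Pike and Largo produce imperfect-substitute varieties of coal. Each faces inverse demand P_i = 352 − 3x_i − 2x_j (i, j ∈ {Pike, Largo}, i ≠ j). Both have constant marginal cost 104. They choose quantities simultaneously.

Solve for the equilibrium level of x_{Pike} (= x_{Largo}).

Mine Pike's profit: π = x_{Pike}(352 − 3x_{Pike} − 2x_{Largo}) − 104x_{Pike}.
∂π/∂x_{Pike} = 248 − 6x_{Pike} − 2x_{Largo} = 0 ⇒ x_{Pike} = 124/3 − (1/3)x_{Largo}.
Setting x_{Pike} = x_{Largo} in the reaction function: x_{Pike} = 124/3 − (1/3)x_{Pike}, so x_{Pike} = (124/3) / (4/3) = 31.

31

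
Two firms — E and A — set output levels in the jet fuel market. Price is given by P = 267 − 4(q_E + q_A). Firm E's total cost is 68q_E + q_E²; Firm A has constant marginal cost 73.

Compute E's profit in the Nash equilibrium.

812.8125

Firm E's profit: π = q_E(267 − 4(q_E + q_A)) − 68q_E − q_E².
∂π/∂q_E = 199 − 10q_E − 4q_A = 0, so q_E = 19.9 − 0.4q_A.
For A: ∂π/∂q_A = 194 − 8q_A − 4q_E = 0 ⇒ q_A = 24.25 − 0.5q_E.
Plugging q_A into E's best response: q_E = 19.9 − 0.4(24.25 − 0.5q_E) ⇒ 0.8q_E = 10.2, so q_E = 12.75.
Then q_A = 24.25 − 0.5·12.75 = 17.875.
Price P = 267 − 4·30.625 = 144.5.
E's profit: (144.5 − 68)·12.75 − (12.75)² = 812.8125.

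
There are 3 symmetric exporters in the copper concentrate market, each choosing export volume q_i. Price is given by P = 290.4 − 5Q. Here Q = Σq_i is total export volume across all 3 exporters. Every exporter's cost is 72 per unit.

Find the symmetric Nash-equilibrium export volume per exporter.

A representative exporter's profit is π_i = q_i(290.4 − 5Q) − 72q_i, with Q = q_i + Σ_{j≠i} q_j.
First-order condition: 218.4 − 10q_i − 5Σ_{j≠i} q_j = 0.
In a symmetric equilibrium every exporter chooses the same q, so Σ_{j≠i} q_j = 2q. The condition becomes 218.4 − 20q = 0, giving q = 218.4/20 = 10.92.

10.92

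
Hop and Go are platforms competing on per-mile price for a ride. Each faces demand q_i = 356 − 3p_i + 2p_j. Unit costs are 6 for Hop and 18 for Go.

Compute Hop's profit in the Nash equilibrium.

24165.1875

Hop's profit: π = (p_{Hop} − 6)(356 − 3p_{Hop} + 2p_{Go}).
∂π/∂p_{Hop} = 374 − 6p_{Hop} + 2p_{Go} = 0 ⇒ p_{Hop} = 187/3 + (1/3)p_{Go}.
Similarly p_{Go} = 205/3 + (1/3)p_{Hop}.
Solving the two reaction functions simultaneously: (1 − (1/3)(1/3))p_{Hop} = 187/3 + (1/3)·(205/3), so (8/9)p_{Hop} = 766/9 and p_{Hop} = 95.75.
Then p_{Go} = 205/3 + (1/3)·95.75 = 100.25.
q_{Hop} = 356 − 3·95.75 + 2·100.25 = 269.25.
Profit = (95.75 − 6)·269.25 = 24165.1875.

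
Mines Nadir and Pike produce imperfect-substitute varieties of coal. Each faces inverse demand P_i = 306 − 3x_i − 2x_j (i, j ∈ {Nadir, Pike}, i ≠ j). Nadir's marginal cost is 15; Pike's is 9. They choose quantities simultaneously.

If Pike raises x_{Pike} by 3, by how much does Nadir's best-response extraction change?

Mine Nadir's profit: π = x_{Nadir}(306 − 3x_{Nadir} − 2x_{Pike}) − 15x_{Nadir}.
∂π/∂x_{Nadir} = 291 − 6x_{Nadir} − 2x_{Pike} = 0 ⇒ x_{Nadir} = 48.5 − (1/3)x_{Pike}.
The reaction-function slope is −1/3, so a 3-unit rise in x_{Pike} moves x_{Nadir} by −1/3 × 3 = −1. Nadir's best response falls — the actions are strategic substitutes.

-1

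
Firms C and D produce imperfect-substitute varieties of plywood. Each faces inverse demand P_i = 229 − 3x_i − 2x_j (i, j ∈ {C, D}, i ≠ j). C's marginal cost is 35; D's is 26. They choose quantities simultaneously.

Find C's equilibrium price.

106.0625

Firm C's profit: π = x_C(229 − 3x_C − 2x_D) − 35x_C.
∂π/∂x_C = 194 − 6x_C − 2x_D = 0 ⇒ x_C = 97/3 − (1/3)x_D.
Similarly x_D = 203/6 − (1/3)x_C.
Plugging x_D into C's best response: x_C = 97/3 − (1/3)(203/6 − (1/3)x_C) ⇒ (8/9)x_C = 379/18, so x_C = 23.6875.
Then x_D = 203/6 − (1/3)·23.6875 = 25.9375.
P_C = 229 − 3·23.6875 − 2·25.9375 = 106.0625.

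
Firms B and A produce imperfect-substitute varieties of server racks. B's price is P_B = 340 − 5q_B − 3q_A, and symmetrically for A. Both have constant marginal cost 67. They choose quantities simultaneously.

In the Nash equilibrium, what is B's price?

172

Firm B's profit: π = q_B(340 − 5q_B − 3q_A) − 67q_B.
∂π/∂q_B = 273 − 10q_B − 3q_A = 0 ⇒ q_B = 27.3 − 0.3q_A.
Setting q_B = q_A in the reaction function: q_B = 27.3 − 0.3q_B, so q_B = 27.3 / 1.3 = 21.
P_B = 340 − 5·21 − 3·21 = 172.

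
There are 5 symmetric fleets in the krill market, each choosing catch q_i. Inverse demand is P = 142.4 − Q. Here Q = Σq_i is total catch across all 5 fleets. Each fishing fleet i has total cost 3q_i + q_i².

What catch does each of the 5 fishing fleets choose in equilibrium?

A representative fishing fleet's profit is π_i = q_i(142.4 − Q) − 3q_i − q_i², with Q = q_i + Σ_{j≠i} q_j.
First-order condition: 139.4 − 4q_i − Σ_{j≠i} q_j = 0.
In a symmetric equilibrium every fishing fleet chooses the same q, so Σ_{j≠i} q_j = 4q. The condition becomes 139.4 − 8q = 0, giving q = 139.4/8 = 17.425.

17.425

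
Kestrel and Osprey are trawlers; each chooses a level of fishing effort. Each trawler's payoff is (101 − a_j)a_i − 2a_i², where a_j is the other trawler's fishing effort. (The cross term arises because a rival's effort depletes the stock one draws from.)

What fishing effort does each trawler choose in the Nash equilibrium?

20.2

Kestrel's payoff is (101 − a_O)a_K − 2a_K².
∂π/∂a_K = 101 − a_O − 4a_K = 0, so a_K = 25.25 − 0.25a_O.
The game is symmetric, so in equilibrium a_O = a_K: the reaction function gives 1.25a_K = 25.25, hence a_K = 20.2.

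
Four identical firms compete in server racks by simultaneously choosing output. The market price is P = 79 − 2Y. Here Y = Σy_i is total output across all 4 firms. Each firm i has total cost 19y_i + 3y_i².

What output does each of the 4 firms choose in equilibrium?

A representative firm's profit is π_i = y_i(79 − 2Y) − 19y_i − 3y_i², with Y = y_i + Σ_{j≠i} y_j.
First-order condition: 60 − 10y_i − 2Σ_{j≠i} y_j = 0.
With identical firms, set every y_j = y: then 60 − 10y − 6y = 0, i.e. y = 60/16 = 3.75.

3.75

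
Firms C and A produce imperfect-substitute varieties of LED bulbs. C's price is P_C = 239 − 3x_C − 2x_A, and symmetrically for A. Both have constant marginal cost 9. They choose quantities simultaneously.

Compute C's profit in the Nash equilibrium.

2479.6875

Firm C's profit: π = x_C(239 − 3x_C − 2x_A) − 9x_C.
∂π/∂x_C = 230 − 6x_C − 2x_A = 0 ⇒ x_C = 115/3 − (1/3)x_A.
The game is symmetric, so in equilibrium x_A = x_C: the reaction function gives (4/3)x_C = 115/3, hence x_C = 28.75.
P_C = 239 − 3·28.75 − 2·28.75 = 95.25.
Profit = (95.25 − 9)·28.75 = 2479.6875.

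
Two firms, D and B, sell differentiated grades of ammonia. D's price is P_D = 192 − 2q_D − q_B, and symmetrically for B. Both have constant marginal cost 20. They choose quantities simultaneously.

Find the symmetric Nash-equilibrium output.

34.4

Firm D's profit: π = q_D(192 − 2q_D − q_B) − 20q_D.
∂π/∂q_D = 172 − 4q_D − q_B = 0 ⇒ q_D = 43 − 0.25q_B.
By symmetry q_B = q_D; substituting into the reaction function, 1.25q_D = 43 and q_D = 34.4.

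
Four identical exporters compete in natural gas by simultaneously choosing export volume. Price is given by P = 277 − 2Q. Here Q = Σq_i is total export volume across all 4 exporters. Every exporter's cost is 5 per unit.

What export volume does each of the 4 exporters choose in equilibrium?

27.2

A representative exporter's profit is π_i = q_i(277 − 2Q) − 5q_i, with Q = q_i + Σ_{j≠i} q_j.
First-order condition: 272 − 4q_i − 2Σ_{j≠i} q_j = 0.
Imposing symmetry (q_j = q for all j) turns Σ_{j≠i} q_j into 3q, so 272 = 10q and q = 27.2.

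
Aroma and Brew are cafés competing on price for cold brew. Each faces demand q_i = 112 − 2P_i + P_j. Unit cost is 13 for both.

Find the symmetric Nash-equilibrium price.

46

Aroma's profit: π = (P_{Aroma} − 13)(112 − 2P_{Aroma} + P_{Brew}).
∂π/∂P_{Aroma} = 138 − 4P_{Aroma} + P_{Brew} = 0 ⇒ P_{Aroma} = 34.5 + 0.25P_{Brew}.
By symmetry P_{Brew} = P_{Aroma}; substituting into the reaction function, 0.75P_{Aroma} = 34.5 and P_{Aroma} = 46.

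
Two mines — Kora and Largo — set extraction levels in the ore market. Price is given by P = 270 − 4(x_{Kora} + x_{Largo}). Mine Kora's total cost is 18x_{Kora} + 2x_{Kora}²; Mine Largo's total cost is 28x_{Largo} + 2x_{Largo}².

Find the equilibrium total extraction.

Mine Kora's profit: π = x_{Kora}(270 − 4(x_{Kora} + x_{Largo})) − 18x_{Kora} − 2x_{Kora}².
∂π/∂x_{Kora} = 252 − 12x_{Kora} − 4x_{Largo} = 0, so x_{Kora} = 21 − (1/3)x_{Largo}.
By the same steps for Largo: x_{Largo} = 121/6 − (1/3)x_{Kora}.
Solving the two reaction functions simultaneously: (1 − (−1/3)(−1/3))x_{Kora} = 21 − (1/3)·(121/6), so (8/9)x_{Kora} = 257/18 and x_{Kora} = 16.0625.
Then x_{Largo} = 121/6 − (1/3)·16.0625 = 14.8125.
Total extraction: 16.0625 + 14.8125 = 30.875.

30.875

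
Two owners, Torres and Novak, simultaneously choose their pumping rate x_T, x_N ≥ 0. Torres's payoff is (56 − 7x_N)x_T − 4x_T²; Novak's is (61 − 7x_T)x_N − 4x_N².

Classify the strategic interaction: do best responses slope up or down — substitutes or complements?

Expanding Torres's payoff: 56x_T − 7x_Nx_T − 4x_T².
∂π/∂x_T = 56 − 7x_N − 8x_T = 0, so x_T = 7 − 0.875x_N.
The best-response slope dx_T/dx_N = −0.875 < 0: the reaction function is downward-sloping, so the choices are strategic substitutes.

strategic substitutes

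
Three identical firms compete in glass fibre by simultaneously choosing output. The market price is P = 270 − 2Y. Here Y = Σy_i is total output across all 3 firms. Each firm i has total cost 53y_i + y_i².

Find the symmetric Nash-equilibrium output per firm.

A representative firm's profit is π_i = y_i(270 − 2Y) − 53y_i − y_i², with Y = y_i + Σ_{j≠i} y_j.
First-order condition: 217 − 6y_i − 2Σ_{j≠i} y_j = 0.
In a symmetric equilibrium every firm chooses the same y, so Σ_{j≠i} y_j = 2y. The condition becomes 217 − 10y = 0, giving y = 217/10 = 21.7.

21.7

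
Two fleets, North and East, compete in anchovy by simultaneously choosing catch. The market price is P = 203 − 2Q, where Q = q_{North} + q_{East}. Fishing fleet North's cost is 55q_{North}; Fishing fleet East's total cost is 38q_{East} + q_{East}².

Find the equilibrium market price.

110.8

Fishing fleet North's profit: π = q_{North}(203 − 2(q_{North} + q_{East})) − 55q_{North}.
∂π/∂q_{North} = 148 − 4q_{North} − 2q_{East} = 0, so q_{North} = 37 − 0.5q_{East}.
For East: ∂π/∂q_{East} = 165 − 6q_{East} − 2q_{North} = 0 ⇒ q_{East} = 27.5 − (1/3)q_{North}.
Solving the two reaction functions simultaneously: (1 − (−0.5)(−1/3))q_{North} = 37 − 0.5·27.5, so (5/6)q_{North} = 23.25 and q_{North} = 27.9.
Then q_{East} = 27.5 − (1/3)·27.9 = 18.2.
Equilibrium price: P = 203 − 2·46.1 = 110.8.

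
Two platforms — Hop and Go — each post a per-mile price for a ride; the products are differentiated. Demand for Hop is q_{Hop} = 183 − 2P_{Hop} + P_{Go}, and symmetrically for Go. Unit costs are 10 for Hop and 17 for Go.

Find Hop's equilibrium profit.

Hop's profit: π = (P_{Hop} − 10)(183 − 2P_{Hop} + P_{Go}).
∂π/∂P_{Hop} = 203 − 4P_{Hop} + P_{Go} = 0 ⇒ P_{Hop} = 50.75 + 0.25P_{Go}.
Similarly P_{Go} = 54.25 + 0.25P_{Hop}.
Solving the two reaction functions simultaneously: (1 − (0.25)(0.25))P_{Hop} = 50.75 + 0.25·54.25, so 0.9375P_{Hop} = 64.3125 and P_{Hop} = 68.6.
Then P_{Go} = 54.25 + 0.25·68.6 = 71.4.
q_{Hop} = 183 − 2·68.6 + 71.4 = 117.2.
Profit = (68.6 − 10)·117.2 = 6867.92.

6867.92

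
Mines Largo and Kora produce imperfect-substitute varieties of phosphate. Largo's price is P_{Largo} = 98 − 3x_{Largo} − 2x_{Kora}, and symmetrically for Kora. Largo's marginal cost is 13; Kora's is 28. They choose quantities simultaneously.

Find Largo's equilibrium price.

Mine Largo's profit: π = x_{Largo}(98 − 3x_{Largo} − 2x_{Kora}) − 13x_{Largo}.
∂π/∂x_{Largo} = 85 − 6x_{Largo} − 2x_{Kora} = 0 ⇒ x_{Largo} = 85/6 − (1/3)x_{Kora}.
Similarly x_{Kora} = 35/3 − (1/3)x_{Largo}.
Plugging x_{Kora} into Largo's best response: x_{Largo} = 85/6 − (1/3)(35/3 − (1/3)x_{Largo}) ⇒ (8/9)x_{Largo} = 185/18, so x_{Largo} = 11.5625.
Then x_{Kora} = 35/3 − (1/3)·11.5625 = 7.8125.
P_{Largo} = 98 − 3·11.5625 − 2·7.8125 = 47.6875.

47.6875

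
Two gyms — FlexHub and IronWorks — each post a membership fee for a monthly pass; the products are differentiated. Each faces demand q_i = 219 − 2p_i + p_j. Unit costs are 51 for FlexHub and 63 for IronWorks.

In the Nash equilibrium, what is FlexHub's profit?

6635.52

FlexHub's profit: π = (p_{FlexHub} − 51)(219 − 2p_{FlexHub} + p_{IronWorks}).
∂π/∂p_{FlexHub} = 321 − 4p_{FlexHub} + p_{IronWorks} = 0 ⇒ p_{FlexHub} = 80.25 + 0.25p_{IronWorks}.
Similarly p_{IronWorks} = 86.25 + 0.25p_{FlexHub}.
Substituting the second reaction function into the first: p_{FlexHub} = 80.25 + 0.25(86.25 + 0.25p_{FlexHub}), which gives 0.9375p_{FlexHub} = 101.8125 ⇒ p_{FlexHub} = 108.6.
Then p_{IronWorks} = 86.25 + 0.25·108.6 = 113.4.
q_{FlexHub} = 219 − 2·108.6 + 113.4 = 115.2.
Profit = (108.6 − 51)·115.2 = 6635.52.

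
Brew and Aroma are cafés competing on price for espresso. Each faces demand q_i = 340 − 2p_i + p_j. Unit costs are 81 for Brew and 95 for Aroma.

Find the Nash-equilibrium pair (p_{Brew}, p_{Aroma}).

Brew's profit: π = (p_{Brew} − 81)(340 − 2p_{Brew} + p_{Aroma}).
∂π/∂p_{Brew} = 502 − 4p_{Brew} + p_{Aroma} = 0 ⇒ p_{Brew} = 125.5 + 0.25p_{Aroma}.
Similarly p_{Aroma} = 132.5 + 0.25p_{Brew}.
Substituting the second reaction function into the first: p_{Brew} = 125.5 + 0.25(132.5 + 0.25p_{Brew}), which gives 0.9375p_{Brew} = 158.625 ⇒ p_{Brew} = 169.2.
Then p_{Aroma} = 132.5 + 0.25·169.2 = 174.8.

169.2, 174.8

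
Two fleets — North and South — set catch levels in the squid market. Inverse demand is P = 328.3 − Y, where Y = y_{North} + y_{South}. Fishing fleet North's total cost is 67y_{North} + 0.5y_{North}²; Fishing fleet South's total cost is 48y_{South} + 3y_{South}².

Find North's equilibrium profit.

9290.535

Fishing fleet North's profit: π = y_{North}(328.3 − (y_{North} + y_{South})) − 67y_{North} − 0.5y_{North}².
∂π/∂y_{North} = 261.3 − 3y_{North} − y_{South} = 0, so y_{North} = 87.1 − (1/3)y_{South}.
For South: ∂π/∂y_{South} = 280.3 − 8y_{South} − y_{North} = 0 ⇒ y_{South} = 35.0375 − 0.125y_{North}.
Plugging y_{South} into North's best response: y_{North} = 87.1 − (1/3)(35.0375 − 0.125y_{North}) ⇒ (23/24)y_{North} = 18101/240, so y_{North} = 78.7.
Then y_{South} = 35.0375 − 0.125·78.7 = 25.2.
Price P = 328.3 − 103.9 = 224.4.
North's profit: (224.4 − 67)·78.7 − 0.5(78.7)² = 9290.535.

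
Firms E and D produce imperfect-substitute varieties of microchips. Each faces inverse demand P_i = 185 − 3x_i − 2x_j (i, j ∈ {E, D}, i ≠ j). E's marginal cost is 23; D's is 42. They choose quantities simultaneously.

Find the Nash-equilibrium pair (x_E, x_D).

21.4375, 16.6875

Firm E's profit: π = x_E(185 − 3x_E − 2x_D) − 23x_E.
∂π/∂x_E = 162 − 6x_E − 2x_D = 0 ⇒ x_E = 27 − (1/3)x_D.
Similarly x_D = 143/6 − (1/3)x_E.
Solving the two reaction functions simultaneously: (1 − (−1/3)(−1/3))x_E = 27 − (1/3)·(143/6), so (8/9)x_E = 343/18 and x_E = 21.4375.
Then x_D = 143/6 − (1/3)·21.4375 = 16.6875.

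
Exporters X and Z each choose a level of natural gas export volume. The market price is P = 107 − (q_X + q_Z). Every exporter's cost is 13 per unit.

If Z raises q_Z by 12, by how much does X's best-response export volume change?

-6

Exporter X's profit: π = q_X(107 − (q_X + q_Z)) − 13q_X.
∂π/∂q_X = 94 − 2q_X − q_Z = 0, so q_X = 47 − 0.5q_Z.
The reaction-function slope is −0.5, so a 12-unit rise in q_Z moves q_X by −0.5 × 12 = −6. X's best response falls — the actions are strategic substitutes.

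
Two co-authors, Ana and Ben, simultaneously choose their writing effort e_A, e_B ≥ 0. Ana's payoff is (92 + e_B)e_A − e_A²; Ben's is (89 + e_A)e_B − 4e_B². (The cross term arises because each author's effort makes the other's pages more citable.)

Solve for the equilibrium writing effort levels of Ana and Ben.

Expanding Ana's payoff: 92e_A + e_Be_A − e_A².
∂π/∂e_A = 92 + e_B − 2e_A = 0, so e_A = 46 + 0.5e_B.
Likewise for Ben: e_B = 11.125 + 0.125e_A.
Plugging e_B into Ana's best response: e_A = 46 + 0.5(11.125 + 0.125e_A) ⇒ 0.9375e_A = 51.5625, so e_A = 55.
Then e_B = 11.125 + 0.125·55 = 18.

55, 18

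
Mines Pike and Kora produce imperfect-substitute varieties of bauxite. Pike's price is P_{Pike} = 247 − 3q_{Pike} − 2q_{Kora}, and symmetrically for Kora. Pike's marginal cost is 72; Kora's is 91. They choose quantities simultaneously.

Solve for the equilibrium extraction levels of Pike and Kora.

23.0625, 18.3125

Mine Pike's profit: π = q_{Pike}(247 − 3q_{Pike} − 2q_{Kora}) − 72q_{Pike}.
∂π/∂q_{Pike} = 175 − 6q_{Pike} − 2q_{Kora} = 0 ⇒ q_{Pike} = 175/6 − (1/3)q_{Kora}.
Similarly q_{Kora} = 26 − (1/3)q_{Pike}.
Plugging q_{Kora} into Pike's best response: q_{Pike} = 175/6 − (1/3)(26 − (1/3)q_{Pike}) ⇒ (8/9)q_{Pike} = 20.5, so q_{Pike} = 23.0625.
Then q_{Kora} = 26 − (1/3)·23.0625 = 18.3125.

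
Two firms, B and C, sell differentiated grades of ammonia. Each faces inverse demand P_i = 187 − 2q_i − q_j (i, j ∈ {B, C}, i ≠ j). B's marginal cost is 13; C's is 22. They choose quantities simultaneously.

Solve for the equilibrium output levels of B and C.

Firm B's profit: π = q_B(187 − 2q_B − q_C) − 13q_B.
∂π/∂q_B = 174 − 4q_B − q_C = 0 ⇒ q_B = 43.5 − 0.25q_C.
Similarly q_C = 41.25 − 0.25q_B.
Substituting the second reaction function into the first: q_B = 43.5 − 0.25(41.25 − 0.25q_B), which gives 0.9375q_B = 33.1875 ⇒ q_B = 35.4.
Then q_C = 41.25 − 0.25·35.4 = 32.4.

35.4, 32.4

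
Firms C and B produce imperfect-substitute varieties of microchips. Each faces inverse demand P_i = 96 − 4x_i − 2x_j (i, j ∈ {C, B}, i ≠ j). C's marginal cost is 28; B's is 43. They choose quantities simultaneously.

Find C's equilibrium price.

Firm C's profit: π = x_C(96 − 4x_C − 2x_B) − 28x_C.
∂π/∂x_C = 68 − 8x_C − 2x_B = 0 ⇒ x_C = 8.5 − 0.25x_B.
Similarly x_B = 6.625 − 0.25x_C.
Plugging x_B into C's best response: x_C = 8.5 − 0.25(6.625 − 0.25x_C) ⇒ 0.9375x_C = 219/32, so x_C = 7.3.
Then x_B = 6.625 − 0.25·7.3 = 4.8.
P_C = 96 − 4·7.3 − 2·4.8 = 57.2.

57.2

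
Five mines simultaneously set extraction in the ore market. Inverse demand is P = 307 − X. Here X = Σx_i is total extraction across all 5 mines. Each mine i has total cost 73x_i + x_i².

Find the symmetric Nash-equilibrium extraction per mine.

29.25

A representative mine's profit is π_i = x_i(307 − X) − 73x_i − x_i², with X = x_i + Σ_{j≠i} x_j.
First-order condition: 234 − 4x_i − Σ_{j≠i} x_j = 0.
With identical mines, set every x_j = x: then 234 − 4x − 4x = 0, i.e. x = 234/8 = 29.25.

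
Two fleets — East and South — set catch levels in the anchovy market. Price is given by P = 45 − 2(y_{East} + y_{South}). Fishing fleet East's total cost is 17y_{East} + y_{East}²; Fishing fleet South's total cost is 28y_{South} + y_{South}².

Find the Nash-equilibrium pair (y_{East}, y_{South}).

Fishing fleet East's profit: π = y_{East}(45 − 2(y_{East} + y_{South})) − 17y_{East} − y_{East}².
∂π/∂y_{East} = 28 − 6y_{East} − 2y_{South} = 0, so y_{East} = 14/3 − (1/3)y_{South}.
By the same steps for South: y_{South} = 17/6 − (1/3)y_{East}.
Substituting the second reaction function into the first: y_{East} = 14/3 − (1/3)(17/6 − (1/3)y_{East}), which gives (8/9)y_{East} = 67/18 ⇒ y_{East} = 4.1875.
Then y_{South} = 17/6 − (1/3)·4.1875 = 1.4375.

4.1875, 1.4375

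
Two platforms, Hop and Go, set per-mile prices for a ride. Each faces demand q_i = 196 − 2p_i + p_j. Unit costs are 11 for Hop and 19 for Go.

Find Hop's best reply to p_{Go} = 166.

96

Hop's profit: π = (p_{Hop} − 11)(196 − 2p_{Hop} + p_{Go}).
∂π/∂p_{Hop} = 218 − 4p_{Hop} + p_{Go} = 0 ⇒ p_{Hop} = 54.5 + 0.25p_{Go}.
At p_{Go} = 166: p_{Hop} = 54.5 + 0.25·166 = 96.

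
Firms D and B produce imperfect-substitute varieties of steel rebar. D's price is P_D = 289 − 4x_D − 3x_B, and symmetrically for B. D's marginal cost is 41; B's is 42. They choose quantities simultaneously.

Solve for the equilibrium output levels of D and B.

22.6, 22.4

Firm D's profit: π = x_D(289 − 4x_D − 3x_B) − 41x_D.
∂π/∂x_D = 248 − 8x_D − 3x_B = 0 ⇒ x_D = 31 − 0.375x_B.
Similarly x_B = 30.875 − 0.375x_D.
Plugging x_B into D's best response: x_D = 31 − 0.375(30.875 − 0.375x_D) ⇒ (55/64)x_D = 1243/64, so x_D = 22.6.
Then x_B = 30.875 − 0.375·22.6 = 22.4.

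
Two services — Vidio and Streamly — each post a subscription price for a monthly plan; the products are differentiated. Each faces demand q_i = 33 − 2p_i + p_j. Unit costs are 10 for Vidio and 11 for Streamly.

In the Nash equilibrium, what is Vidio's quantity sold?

15.6

Vidio's profit: π = (p_{Vidio} − 10)(33 − 2p_{Vidio} + p_{Streamly}).
∂π/∂p_{Vidio} = 53 − 4p_{Vidio} + p_{Streamly} = 0 ⇒ p_{Vidio} = 13.25 + 0.25p_{Streamly}.
Similarly p_{Streamly} = 13.75 + 0.25p_{Vidio}.
Plugging p_{Streamly} into Vidio's best response: p_{Vidio} = 13.25 + 0.25(13.75 + 0.25p_{Vidio}) ⇒ 0.9375p_{Vidio} = 16.6875, so p_{Vidio} = 17.8.
Then p_{Streamly} = 13.75 + 0.25·17.8 = 18.2.
q_{Vidio} = 33 − 2·17.8 + 18.2 = 15.6.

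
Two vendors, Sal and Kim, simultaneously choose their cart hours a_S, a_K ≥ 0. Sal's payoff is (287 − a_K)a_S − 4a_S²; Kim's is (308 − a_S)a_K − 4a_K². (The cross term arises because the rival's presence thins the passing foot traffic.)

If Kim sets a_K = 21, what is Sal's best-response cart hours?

Expanding Sal's payoff: 287a_S − a_Ka_S − 4a_S².
∂π/∂a_S = 287 − a_K − 8a_S = 0, so a_S = 35.875 − 0.125a_K.
At a_K = 21: a_S = 35.875 − 0.125·21 = 33.25.

33.25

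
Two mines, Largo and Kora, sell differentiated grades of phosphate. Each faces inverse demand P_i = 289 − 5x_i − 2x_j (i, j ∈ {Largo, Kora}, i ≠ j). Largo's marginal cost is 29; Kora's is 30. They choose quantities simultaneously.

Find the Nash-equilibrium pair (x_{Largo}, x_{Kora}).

21.6875, 21.5625

Mine Largo's profit: π = x_{Largo}(289 − 5x_{Largo} − 2x_{Kora}) − 29x_{Largo}.
∂π/∂x_{Largo} = 260 − 10x_{Largo} − 2x_{Kora} = 0 ⇒ x_{Largo} = 26 − 0.2x_{Kora}.
Similarly x_{Kora} = 25.9 − 0.2x_{Largo}.
Substituting the second reaction function into the first: x_{Largo} = 26 − 0.2(25.9 − 0.2x_{Largo}), which gives 0.96x_{Largo} = 20.82 ⇒ x_{Largo} = 21.6875.
Then x_{Kora} = 25.9 − 0.2·21.6875 = 21.5625.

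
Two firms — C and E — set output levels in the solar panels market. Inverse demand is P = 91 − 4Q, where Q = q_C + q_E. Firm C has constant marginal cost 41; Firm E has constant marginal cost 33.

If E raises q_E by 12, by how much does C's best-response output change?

-6

Firm C's profit: π = q_C(91 − 4(q_C + q_E)) − 41q_C.
∂π/∂q_C = 50 − 8q_C − 4q_E = 0, so q_C = 6.25 − 0.5q_E.
The reaction-function slope is −0.5, so a 12-unit rise in q_E moves q_C by −0.5 × 12 = −6. C's best response falls — the actions are strategic substitutes.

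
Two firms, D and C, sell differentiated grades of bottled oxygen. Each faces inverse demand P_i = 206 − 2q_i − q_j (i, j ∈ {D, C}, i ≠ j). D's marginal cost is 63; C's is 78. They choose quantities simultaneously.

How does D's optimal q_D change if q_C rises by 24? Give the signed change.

Firm D's profit: π = q_D(206 − 2q_D − q_C) − 63q_D.
∂π/∂q_D = 143 − 4q_D − q_C = 0 ⇒ q_D = 35.75 − 0.25q_C.
The reaction-function slope is −0.25, so a 24-unit rise in q_C moves q_D by −0.25 × 24 = −6. D's best response falls — the actions are strategic substitutes.

-6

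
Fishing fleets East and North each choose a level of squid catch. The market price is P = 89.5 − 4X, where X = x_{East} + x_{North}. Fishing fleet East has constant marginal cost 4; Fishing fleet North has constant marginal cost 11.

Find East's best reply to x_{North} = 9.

Fishing fleet East's profit: π = x_{East}(89.5 − 4(x_{East} + x_{North})) − 4x_{East}.
∂π/∂x_{East} = 85.5 − 8x_{East} − 4x_{North} = 0, so x_{East} = 10.6875 − 0.5x_{North}.
At x_{North} = 9: x_{East} = 10.6875 − 0.5·9 = 6.1875.

6.1875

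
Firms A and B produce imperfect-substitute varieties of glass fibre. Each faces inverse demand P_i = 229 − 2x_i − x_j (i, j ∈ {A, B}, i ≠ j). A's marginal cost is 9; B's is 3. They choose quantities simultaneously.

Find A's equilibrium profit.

3801.92

Firm A's profit: π = x_A(229 − 2x_A − x_B) − 9x_A.
∂π/∂x_A = 220 − 4x_A − x_B = 0 ⇒ x_A = 55 − 0.25x_B.
Similarly x_B = 56.5 − 0.25x_A.
Solving the two reaction functions simultaneously: (1 − (−0.25)(−0.25))x_A = 55 − 0.25·56.5, so 0.9375x_A = 40.875 and x_A = 43.6.
Then x_B = 56.5 − 0.25·43.6 = 45.6.
P_A = 229 − 2·43.6 − 45.6 = 96.2.
Profit = (96.2 − 9)·43.6 = 3801.92.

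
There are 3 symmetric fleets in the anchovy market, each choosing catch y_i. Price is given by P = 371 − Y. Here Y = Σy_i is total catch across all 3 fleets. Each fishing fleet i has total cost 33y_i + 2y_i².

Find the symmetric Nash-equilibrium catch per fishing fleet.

A representative fishing fleet's profit is π_i = y_i(371 − Y) − 33y_i − 2y_i², with Y = y_i + Σ_{j≠i} y_j.
First-order condition: 338 − 6y_i − Σ_{j≠i} y_j = 0.
In a symmetric equilibrium every fishing fleet chooses the same y, so Σ_{j≠i} y_j = 2y. The condition becomes 338 − 8y = 0, giving y = 338/8 = 42.25.

42.25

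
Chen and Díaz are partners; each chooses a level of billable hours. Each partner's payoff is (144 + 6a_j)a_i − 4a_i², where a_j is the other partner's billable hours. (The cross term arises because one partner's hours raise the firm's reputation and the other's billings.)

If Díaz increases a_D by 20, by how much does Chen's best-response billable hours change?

Chen's payoff is (144 + 6a_D)a_C − 4a_C².
∂π/∂a_C = 144 + 6a_D − 8a_C = 0, so a_C = 18 + 0.75a_D.
The reaction-function slope is 0.75, so a 20-unit rise in a_D moves a_C by 0.75 × 20 = 15. Chen's best response rises — the actions are strategic complements.

15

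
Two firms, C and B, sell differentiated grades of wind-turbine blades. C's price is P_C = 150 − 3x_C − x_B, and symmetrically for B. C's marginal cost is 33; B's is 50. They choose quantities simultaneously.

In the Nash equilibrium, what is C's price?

84.6

Firm C's profit: π = x_C(150 − 3x_C − x_B) − 33x_C.
∂π/∂x_C = 117 − 6x_C − x_B = 0 ⇒ x_C = 19.5 − (1/6)x_B.
Similarly x_B = 50/3 − (1/6)x_C.
Solving the two reaction functions simultaneously: (1 − (−1/6)(−1/6))x_C = 19.5 − (1/6)·(50/3), so (35/36)x_C = 301/18 and x_C = 17.2.
Then x_B = 50/3 − (1/6)·17.2 = 13.8.
P_C = 150 − 3·17.2 − 13.8 = 84.6.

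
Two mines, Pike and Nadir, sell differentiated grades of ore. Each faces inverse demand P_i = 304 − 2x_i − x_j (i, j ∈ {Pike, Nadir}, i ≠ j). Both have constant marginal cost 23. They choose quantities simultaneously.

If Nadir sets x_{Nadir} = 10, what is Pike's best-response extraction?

67.75

Mine Pike's profit: π = x_{Pike}(304 − 2x_{Pike} − x_{Nadir}) − 23x_{Pike}.
∂π/∂x_{Pike} = 281 − 4x_{Pike} − x_{Nadir} = 0 ⇒ x_{Pike} = 70.25 − 0.25x_{Nadir}.
At x_{Nadir} = 10: x_{Pike} = 70.25 − 0.25·10 = 67.75.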